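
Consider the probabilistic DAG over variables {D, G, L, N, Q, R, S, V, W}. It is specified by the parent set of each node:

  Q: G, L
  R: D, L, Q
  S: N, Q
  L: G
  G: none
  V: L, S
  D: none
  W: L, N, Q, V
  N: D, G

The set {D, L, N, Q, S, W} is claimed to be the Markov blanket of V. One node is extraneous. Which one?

V has child W.
V has parents L, S.
Other parents of V's children:
  W: L, N, Q
MB(V) = {L, N, Q, S, W}.
D is neither a parent, child, nor co-parent of V, so it does not belong.

D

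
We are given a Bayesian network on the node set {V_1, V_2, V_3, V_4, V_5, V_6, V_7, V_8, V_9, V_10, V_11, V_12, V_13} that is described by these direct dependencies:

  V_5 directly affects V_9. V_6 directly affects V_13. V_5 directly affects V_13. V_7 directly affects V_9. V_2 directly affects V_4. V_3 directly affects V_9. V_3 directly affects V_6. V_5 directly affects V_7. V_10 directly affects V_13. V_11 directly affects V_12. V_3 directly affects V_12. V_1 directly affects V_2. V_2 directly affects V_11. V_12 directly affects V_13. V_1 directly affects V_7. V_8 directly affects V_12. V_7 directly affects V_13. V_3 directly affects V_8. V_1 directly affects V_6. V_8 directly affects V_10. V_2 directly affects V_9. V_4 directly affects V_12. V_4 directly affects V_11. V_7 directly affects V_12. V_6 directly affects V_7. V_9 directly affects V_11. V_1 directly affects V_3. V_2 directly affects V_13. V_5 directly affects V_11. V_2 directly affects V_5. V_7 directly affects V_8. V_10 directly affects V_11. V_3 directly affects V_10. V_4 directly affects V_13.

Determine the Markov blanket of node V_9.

{V_2, V_3, V_4, V_5, V_7, V_10, V_11}

Parents of V_9: V_2, V_3, V_5, V_7.
V_9 has child V_11.
Parents of each child, excluding V_9:
  V_11 also has parents V_2, V_4, V_5, V_10.
So the Markov blanket of V_9 is {V_2, V_3, V_4, V_5, V_7, V_10, V_11}.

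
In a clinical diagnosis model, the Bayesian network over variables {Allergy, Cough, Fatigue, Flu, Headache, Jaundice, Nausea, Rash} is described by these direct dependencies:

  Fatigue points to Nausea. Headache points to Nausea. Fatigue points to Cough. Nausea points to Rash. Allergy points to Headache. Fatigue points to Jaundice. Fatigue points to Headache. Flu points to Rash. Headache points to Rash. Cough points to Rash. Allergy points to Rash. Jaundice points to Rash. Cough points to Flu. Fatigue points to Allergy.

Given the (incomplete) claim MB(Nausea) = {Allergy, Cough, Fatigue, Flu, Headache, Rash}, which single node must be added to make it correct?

Jaundice

By definition, MB(Nausea) is built from Nausea's parents, Nausea's children, and the co-parents of Nausea.
Children of Nausea: Rash.
Nausea has parents Fatigue, Headache.
Co-parents of Nausea (other parents of its children):
  Rash: Allergy, Cough, Flu, Headache, Jaundice
MB(Nausea) = {Allergy, Cough, Fatigue, Flu, Headache, Jaundice, Rash}.
Comparing with the claimed set, Jaundice is missing.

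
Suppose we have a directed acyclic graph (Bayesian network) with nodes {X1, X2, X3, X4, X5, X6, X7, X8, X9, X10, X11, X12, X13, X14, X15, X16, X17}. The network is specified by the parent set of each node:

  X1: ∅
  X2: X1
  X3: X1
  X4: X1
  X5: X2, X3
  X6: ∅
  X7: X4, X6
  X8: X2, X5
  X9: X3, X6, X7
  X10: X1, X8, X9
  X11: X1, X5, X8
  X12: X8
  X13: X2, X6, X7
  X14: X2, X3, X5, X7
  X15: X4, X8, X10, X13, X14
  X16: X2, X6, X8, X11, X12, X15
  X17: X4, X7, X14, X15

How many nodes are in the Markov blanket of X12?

Ch(X12) = {X16}.
X12's parents: X8.
For each child, the remaining parents (spouses of X12):
  X16: X2, X6, X8, X11, X15
MB(X12) = {X2, X6, X8, X11, X15, X16}, which has 6 nodes.

6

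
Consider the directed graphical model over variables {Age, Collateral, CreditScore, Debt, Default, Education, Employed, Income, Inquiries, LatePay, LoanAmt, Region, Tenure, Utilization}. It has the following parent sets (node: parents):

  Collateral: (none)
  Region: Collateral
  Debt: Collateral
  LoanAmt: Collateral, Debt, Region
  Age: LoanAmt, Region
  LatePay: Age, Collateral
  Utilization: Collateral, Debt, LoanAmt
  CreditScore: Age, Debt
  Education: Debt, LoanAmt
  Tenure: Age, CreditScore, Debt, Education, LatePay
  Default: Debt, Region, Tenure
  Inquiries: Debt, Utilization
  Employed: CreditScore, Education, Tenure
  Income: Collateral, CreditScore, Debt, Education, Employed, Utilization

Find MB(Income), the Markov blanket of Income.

{Collateral, CreditScore, Debt, Education, Employed, Utilization}

Recall MB(v) = parents ∪ children ∪ spouses, where spouses are the other parents of v's children.
Income's parents: Collateral, CreditScore, Debt, Education, Employed, Utilization.
Children of Income: none.
Income has no children, so there are no co-parents.
So the Markov blanket of Income is {Collateral, CreditScore, Debt, Education, Employed, Utilization}.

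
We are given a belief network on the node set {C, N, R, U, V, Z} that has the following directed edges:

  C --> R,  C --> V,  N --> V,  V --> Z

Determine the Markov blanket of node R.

The Markov blanket of a node is its parents, its children, and the other parents of its children.
R has no children.
Pa(R) = {C}.
R has no children, so there are no co-parents.
So the Markov blanket of R is {C}.

{C}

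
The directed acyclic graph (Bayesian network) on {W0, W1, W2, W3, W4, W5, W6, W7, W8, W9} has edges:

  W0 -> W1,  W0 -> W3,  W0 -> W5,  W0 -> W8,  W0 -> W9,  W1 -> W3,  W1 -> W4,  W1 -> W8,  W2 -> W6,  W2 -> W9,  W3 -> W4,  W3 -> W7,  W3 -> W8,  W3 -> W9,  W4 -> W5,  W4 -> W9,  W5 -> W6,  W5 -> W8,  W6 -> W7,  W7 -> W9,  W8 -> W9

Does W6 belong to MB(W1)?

No

Recall MB(v) = parents ∪ children ∪ spouses, where spouses are the other parents of v's children.
Parents of W1: W0.
Ch(W1) = {W3, W4, W8}.
Co-parents of W1 (other parents of its children):
  W3: W0
  W4: W3
  W8: W0, W3, W5
MB(W1) = {W0, W3, W4, W5, W8}; W6 is not in this set.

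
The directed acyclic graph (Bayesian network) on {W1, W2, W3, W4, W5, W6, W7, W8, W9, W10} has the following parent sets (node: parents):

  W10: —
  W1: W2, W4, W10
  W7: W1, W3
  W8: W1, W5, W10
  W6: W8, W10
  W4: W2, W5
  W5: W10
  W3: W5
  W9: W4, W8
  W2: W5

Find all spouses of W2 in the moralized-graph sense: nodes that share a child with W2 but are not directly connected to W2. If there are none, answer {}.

{W10}

Children of W2: W1, W4.
  parents(W4) \ {W2} = {W5}.
  W1's other parents are W4, W10.
Excluding nodes already adjacent to W2 (W1, W4, W5), the co-parent-only contribution is {W10}.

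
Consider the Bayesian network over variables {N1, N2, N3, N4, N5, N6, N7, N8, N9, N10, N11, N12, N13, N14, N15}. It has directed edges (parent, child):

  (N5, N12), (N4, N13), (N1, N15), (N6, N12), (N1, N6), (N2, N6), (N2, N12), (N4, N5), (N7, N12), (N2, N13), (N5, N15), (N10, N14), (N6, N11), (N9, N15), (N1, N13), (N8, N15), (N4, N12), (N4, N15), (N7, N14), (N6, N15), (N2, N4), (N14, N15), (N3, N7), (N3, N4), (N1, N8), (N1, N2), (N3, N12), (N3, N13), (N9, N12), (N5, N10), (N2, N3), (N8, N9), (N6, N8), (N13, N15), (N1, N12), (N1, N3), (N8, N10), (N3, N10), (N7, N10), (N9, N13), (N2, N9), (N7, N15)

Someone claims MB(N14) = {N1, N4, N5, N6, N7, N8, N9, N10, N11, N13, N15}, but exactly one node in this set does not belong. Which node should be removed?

N11

The Markov blanket of a node is its parents, its children, and the other parents of its children.
N14 has child N15.
N14 has parents N7, N10.
Co-parents of N14 (other parents of its children):
  N15 also has parents N1, N4, N5, N6, N7, N8, N9, N13.
MB(N14) = {N1, N4, N5, N6, N7, N8, N9, N10, N13, N15}.
N11 is neither a parent, child, nor co-parent of N14, so it does not belong.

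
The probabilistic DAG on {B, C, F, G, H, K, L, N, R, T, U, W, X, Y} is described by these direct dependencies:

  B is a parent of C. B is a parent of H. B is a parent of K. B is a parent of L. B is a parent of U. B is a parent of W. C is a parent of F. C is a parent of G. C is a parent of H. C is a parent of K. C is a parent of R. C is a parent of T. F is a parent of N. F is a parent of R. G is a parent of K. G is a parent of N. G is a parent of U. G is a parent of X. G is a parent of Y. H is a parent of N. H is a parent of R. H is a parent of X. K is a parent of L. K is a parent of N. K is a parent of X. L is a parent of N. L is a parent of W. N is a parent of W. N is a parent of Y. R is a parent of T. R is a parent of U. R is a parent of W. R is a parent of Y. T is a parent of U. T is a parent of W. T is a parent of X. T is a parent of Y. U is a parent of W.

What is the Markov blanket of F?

F's children: N, R.
Pa(F) = {C}.
Parents of each child, excluding F:
  parents(N) \ {F} = {G, H, K, L}.
  parents(R) \ {F} = {C, H}.
Taking the union gives {C, G, H, K, L, N, R}.

{C, G, H, K, L, N, R}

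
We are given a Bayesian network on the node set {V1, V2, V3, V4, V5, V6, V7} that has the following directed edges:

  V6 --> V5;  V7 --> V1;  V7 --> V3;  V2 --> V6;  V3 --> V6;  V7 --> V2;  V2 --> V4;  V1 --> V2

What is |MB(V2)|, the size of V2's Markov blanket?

Pa(V2) = {V1, V7}.
V2 has children V4, V6.
Parents of each child, excluding V2:
  V4 has no other parent.
  V6 also has parent V3.
MB(V2) = {V1, V3, V4, V6, V7}, which has 5 nodes.

5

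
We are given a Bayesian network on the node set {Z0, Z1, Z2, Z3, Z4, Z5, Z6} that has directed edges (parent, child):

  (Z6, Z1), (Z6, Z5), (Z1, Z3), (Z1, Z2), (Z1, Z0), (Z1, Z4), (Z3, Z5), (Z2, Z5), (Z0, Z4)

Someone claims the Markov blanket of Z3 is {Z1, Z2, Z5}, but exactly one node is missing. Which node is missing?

Z6

A node's Markov blanket = Pa ∪ Ch ∪ (parents of Ch other than the node itself).
Z3's parents: Z1.
Z3's children: Z5.
Co-parents of Z3 (other parents of its children):
  Z5 also has parents Z2, Z6.
MB(Z3) = {Z1, Z2, Z5, Z6}.
Comparing with the claimed set, Z6 is missing.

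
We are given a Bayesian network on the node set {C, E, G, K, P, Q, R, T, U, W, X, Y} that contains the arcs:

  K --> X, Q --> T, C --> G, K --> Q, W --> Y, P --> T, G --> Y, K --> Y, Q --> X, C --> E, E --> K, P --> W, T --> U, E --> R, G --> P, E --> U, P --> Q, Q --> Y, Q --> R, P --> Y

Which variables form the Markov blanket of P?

{G, K, Q, T, W, Y}

A node's Markov blanket = Pa ∪ Ch ∪ (parents of Ch other than the node itself).
Pa(P) = {G}.
Children of P: Q, T, W, Y.
Co-parents of P (other parents of its children):
  Q also has parent K.
  parents(T) \ {P} = {Q}.
  W: no additional parents.
  parents(Y) \ {P} = {G, K, Q, W}.
Taking the union gives {G, K, Q, T, W, Y}.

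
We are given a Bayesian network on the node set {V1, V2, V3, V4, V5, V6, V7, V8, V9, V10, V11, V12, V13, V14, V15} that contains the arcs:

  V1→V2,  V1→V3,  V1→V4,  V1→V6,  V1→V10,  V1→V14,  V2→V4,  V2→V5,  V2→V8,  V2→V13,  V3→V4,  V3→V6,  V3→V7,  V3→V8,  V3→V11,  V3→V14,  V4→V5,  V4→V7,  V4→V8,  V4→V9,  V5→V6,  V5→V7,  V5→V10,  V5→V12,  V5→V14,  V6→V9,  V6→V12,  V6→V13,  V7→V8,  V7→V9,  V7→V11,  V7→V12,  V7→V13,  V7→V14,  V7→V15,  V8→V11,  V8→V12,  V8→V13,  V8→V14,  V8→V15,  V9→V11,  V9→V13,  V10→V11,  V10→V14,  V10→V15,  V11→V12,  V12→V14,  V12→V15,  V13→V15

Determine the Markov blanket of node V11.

{V3, V5, V6, V7, V8, V9, V10, V12}

By definition, MB(V11) is built from V11's parents, V11's children, and the co-parents of V11.
Parents of V11: V3, V7, V8, V9, V10.
Ch(V11) = {V12}.
For each child, the remaining parents (spouses of V11):
  V12 also has parents V5, V6, V7, V8.
MB(V11) = {V3, V5, V6, V7, V8, V9, V10, V12}.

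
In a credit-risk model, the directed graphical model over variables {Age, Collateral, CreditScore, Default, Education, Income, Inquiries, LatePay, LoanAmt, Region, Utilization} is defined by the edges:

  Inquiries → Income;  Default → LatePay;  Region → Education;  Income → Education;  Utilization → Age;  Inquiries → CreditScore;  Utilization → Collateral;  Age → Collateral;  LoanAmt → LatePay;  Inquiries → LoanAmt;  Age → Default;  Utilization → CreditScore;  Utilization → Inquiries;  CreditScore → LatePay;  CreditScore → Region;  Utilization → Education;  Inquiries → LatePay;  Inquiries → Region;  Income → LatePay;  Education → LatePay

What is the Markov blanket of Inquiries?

Pa(Inquiries) = {Utilization}.
Ch(Inquiries) = {CreditScore, Income, LatePay, LoanAmt, Region}.
Co-parents of Inquiries (other parents of its children):
  Income: —
  CreditScore: Utilization
  Region: CreditScore
  LoanAmt: —
  LatePay: CreditScore, Default, Education, Income, LoanAmt
So the Markov blanket of Inquiries is {CreditScore, Default, Education, Income, LatePay, LoanAmt, Region, Utilization}.

{CreditScore, Default, Education, Income, LatePay, LoanAmt, Region, Utilization}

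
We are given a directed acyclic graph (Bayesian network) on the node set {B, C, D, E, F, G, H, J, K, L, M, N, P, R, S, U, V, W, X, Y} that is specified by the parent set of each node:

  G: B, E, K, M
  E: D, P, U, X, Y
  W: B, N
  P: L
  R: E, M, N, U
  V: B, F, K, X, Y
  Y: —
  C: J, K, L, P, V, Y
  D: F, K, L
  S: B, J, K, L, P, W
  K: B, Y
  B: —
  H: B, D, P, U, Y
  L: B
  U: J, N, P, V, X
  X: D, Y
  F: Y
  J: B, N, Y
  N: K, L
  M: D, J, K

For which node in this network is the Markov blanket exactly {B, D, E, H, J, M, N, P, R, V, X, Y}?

U

The target node must have every member of {B, D, E, H, J, M, N, P, R, V, X, Y} as a parent, child, or co-parent, and no others.
Parents of U: J, N, P, V, X; children: E, H, R; co-parents: B, D, E, M, N, P, X, Y.
These exactly cover the given set, so the node is U.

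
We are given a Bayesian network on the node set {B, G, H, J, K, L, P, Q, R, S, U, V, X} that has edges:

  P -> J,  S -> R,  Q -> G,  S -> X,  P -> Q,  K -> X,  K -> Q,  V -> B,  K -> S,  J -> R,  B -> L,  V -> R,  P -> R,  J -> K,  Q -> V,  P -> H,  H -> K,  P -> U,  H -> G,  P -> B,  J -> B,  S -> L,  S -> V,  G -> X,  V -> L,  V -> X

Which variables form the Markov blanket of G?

{H, K, Q, S, V, X}

Parents of G: H, Q.
Ch(G) = {X}.
Other parents of G's children:
  X's other parents are K, S, V.
So the Markov blanket of G is {H, K, Q, S, V, X}.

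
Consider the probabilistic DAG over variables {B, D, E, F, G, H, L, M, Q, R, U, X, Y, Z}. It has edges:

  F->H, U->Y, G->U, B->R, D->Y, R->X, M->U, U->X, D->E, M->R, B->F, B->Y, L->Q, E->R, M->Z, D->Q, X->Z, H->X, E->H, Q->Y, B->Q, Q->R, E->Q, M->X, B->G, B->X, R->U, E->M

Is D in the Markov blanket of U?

Yes

D is a co-parent of U: both are parents of Y.
So D ∈ MB(U).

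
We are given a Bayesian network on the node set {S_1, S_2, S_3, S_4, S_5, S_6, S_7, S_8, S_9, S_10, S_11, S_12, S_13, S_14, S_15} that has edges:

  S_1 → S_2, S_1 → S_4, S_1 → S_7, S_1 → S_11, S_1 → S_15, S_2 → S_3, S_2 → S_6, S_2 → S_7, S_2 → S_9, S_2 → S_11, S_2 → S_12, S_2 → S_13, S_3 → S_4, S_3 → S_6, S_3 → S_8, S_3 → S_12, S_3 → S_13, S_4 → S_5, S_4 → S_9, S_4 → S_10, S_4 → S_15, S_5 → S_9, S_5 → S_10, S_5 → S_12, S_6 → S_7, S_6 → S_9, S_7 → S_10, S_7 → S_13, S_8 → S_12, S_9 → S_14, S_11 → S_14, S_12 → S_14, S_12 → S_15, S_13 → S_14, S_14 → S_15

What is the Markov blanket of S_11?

{S_1, S_2, S_9, S_12, S_13, S_14}

S_11 has child S_14.
S_11's parents: S_1, S_2.
For each child, the remaining parents (spouses of S_11):
  S_14: S_9, S_12, S_13
MB(S_11) = {S_1, S_2, S_9, S_12, S_13, S_14}.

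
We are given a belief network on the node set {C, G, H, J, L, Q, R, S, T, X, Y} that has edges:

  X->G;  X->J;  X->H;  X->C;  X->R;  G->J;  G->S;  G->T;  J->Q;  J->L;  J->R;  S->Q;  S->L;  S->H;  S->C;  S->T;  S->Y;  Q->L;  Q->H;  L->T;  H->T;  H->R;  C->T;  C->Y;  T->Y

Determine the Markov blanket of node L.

{C, G, H, J, Q, S, T}

Ch(L) = {T}.
L has parents J, Q, S.
For each child, the remaining parents (spouses of L):
  T also has parents C, G, H, S.
Taking the union gives {C, G, H, J, Q, S, T}.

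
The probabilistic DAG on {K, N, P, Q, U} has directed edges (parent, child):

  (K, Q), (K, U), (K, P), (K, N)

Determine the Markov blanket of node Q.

{K}

Recall MB(v) = parents ∪ children ∪ spouses, where spouses are the other parents of v's children.
Q's parents: K.
Ch(Q) = {}.
With no children, Q has no spouses; the co-parent set is empty.
Union: {K} ∪ {} ∪ {} = {K}.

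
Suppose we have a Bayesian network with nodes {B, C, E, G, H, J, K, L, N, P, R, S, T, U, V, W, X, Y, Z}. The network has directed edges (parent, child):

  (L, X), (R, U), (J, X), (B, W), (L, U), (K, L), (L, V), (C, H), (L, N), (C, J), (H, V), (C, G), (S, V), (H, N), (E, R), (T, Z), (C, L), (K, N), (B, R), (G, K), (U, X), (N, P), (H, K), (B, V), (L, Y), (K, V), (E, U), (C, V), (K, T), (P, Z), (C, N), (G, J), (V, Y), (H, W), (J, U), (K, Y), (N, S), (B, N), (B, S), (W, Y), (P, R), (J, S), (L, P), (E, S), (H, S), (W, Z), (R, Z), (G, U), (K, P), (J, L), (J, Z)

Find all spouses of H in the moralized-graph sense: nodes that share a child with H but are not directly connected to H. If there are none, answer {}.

{B, E, G, J, L}

Children of H: K, N, S, V, W.
  K: G
  N: B, C, K, L
  S: B, E, J, N
  V: B, C, K, L, S
  W: B
Excluding nodes already adjacent to H (C, K, N, S, V, W), the co-parent-only contribution is {B, E, G, J, L}.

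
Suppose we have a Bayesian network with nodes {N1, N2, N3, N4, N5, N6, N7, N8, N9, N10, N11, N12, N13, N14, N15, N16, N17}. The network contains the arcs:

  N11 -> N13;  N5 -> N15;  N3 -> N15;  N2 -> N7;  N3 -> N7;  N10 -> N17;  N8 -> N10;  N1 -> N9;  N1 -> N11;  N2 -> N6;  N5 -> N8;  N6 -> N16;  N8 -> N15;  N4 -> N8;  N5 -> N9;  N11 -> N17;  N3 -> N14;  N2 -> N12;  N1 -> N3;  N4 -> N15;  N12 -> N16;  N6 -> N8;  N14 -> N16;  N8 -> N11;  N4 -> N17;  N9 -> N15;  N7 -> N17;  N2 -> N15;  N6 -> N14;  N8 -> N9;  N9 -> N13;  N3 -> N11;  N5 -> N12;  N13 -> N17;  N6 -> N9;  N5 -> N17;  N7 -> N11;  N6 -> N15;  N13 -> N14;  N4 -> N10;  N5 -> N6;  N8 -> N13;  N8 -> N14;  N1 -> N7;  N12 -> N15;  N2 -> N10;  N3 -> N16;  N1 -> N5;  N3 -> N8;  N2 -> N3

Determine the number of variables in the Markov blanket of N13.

11

The Markov blanket of a node is its parents, its children, and the other parents of its children.
N13 has parents N8, N9, N11.
Ch(N13) = {N14, N17}.
Co-parents of N13 (other parents of its children):
  N14's other parents are N3, N6, N8.
  N17 also has parents N4, N5, N7, N10, N11.
MB(N13) = {N3, N4, N5, N6, N7, N8, N9, N10, N11, N14, N17}, which has 11 nodes.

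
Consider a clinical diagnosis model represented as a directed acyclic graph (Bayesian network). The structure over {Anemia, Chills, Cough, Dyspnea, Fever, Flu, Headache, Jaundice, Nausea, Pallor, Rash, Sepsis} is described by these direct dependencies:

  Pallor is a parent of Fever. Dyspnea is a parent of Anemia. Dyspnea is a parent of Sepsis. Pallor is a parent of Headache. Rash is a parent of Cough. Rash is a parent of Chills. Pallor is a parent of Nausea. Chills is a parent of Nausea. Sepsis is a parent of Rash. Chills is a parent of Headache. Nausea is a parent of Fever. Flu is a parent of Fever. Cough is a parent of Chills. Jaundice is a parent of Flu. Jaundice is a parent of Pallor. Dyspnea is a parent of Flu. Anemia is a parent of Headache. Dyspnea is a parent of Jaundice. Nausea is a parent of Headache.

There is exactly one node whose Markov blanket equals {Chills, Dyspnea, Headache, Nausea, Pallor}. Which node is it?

Anemia

The target node must have every member of {Chills, Dyspnea, Headache, Nausea, Pallor} as a parent, child, or co-parent, and no others.
Parents of Anemia: Dyspnea; children: Headache; co-parents: Chills, Nausea, Pallor.
These exactly cover the given set, so the node is Anemia.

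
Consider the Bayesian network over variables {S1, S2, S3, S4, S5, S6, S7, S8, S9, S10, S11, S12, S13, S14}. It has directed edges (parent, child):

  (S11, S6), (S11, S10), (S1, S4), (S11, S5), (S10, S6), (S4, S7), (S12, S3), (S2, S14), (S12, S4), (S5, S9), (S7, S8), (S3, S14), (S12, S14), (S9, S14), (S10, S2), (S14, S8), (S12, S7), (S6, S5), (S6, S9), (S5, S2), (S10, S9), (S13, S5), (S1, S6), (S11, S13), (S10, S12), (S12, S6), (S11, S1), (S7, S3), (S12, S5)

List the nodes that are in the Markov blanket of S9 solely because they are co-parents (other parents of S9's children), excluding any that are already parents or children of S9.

{S2, S3, S12}

Children of S9: S14.
  S14 also has parents S2, S3, S12.
Excluding nodes already adjacent to S9 (S5, S6, S10, S14), the co-parent-only contribution is {S2, S3, S12}.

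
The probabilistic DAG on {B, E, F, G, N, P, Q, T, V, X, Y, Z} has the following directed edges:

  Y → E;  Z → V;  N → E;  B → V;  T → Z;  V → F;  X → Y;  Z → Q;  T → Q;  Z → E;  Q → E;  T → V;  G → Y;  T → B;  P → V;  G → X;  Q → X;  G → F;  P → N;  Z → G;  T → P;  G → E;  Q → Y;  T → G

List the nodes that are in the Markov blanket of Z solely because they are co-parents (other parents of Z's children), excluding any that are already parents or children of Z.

Children of Z: E, G, Q, V.
  G: T
  Q: T
  V: B, P, T
  E: G, N, Q, Y
Excluding nodes already adjacent to Z (E, G, Q, T, V), the co-parent-only contribution is {B, N, P, Y}.

{B, N, P, Y}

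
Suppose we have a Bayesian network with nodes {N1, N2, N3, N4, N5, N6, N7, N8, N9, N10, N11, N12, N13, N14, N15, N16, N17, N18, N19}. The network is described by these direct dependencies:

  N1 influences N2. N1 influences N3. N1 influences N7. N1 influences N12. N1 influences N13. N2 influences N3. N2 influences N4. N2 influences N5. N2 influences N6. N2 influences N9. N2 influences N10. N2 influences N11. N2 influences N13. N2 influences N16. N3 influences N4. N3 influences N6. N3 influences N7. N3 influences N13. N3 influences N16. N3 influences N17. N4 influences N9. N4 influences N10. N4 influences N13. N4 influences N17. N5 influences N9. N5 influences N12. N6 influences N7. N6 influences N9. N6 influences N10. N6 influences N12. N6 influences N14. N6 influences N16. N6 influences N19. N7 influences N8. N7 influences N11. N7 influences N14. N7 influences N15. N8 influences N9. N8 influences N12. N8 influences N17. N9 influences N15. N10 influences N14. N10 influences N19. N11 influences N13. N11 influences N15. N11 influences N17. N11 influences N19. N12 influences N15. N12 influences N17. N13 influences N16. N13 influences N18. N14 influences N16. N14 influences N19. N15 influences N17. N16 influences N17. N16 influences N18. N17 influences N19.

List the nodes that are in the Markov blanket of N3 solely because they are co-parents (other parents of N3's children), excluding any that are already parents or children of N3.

Children of N3: N4, N6, N7, N13, N16, N17.
  N4: N2
  N6: N2
  N7: N1, N6
  N13: N1, N2, N4, N11
  N16: N2, N6, N13, N14
  N17: N4, N8, N11, N12, N15, N16
Excluding nodes already adjacent to N3 (N1, N2, N4, N6, N7, N13, N16, N17), the co-parent-only contribution is {N8, N11, N12, N14, N15}.

{N8, N11, N12, N14, N15}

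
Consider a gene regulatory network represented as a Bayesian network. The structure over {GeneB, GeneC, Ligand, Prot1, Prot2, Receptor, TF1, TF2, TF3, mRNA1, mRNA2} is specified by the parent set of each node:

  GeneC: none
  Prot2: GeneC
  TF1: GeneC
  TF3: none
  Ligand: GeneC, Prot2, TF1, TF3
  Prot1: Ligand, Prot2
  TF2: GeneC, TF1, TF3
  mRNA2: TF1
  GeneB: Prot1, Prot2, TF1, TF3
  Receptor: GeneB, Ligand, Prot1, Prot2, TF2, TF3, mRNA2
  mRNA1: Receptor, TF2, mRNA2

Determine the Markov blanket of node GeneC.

{Ligand, Prot2, TF1, TF2, TF3}

GeneC's parents: none.
Children of GeneC: Ligand, Prot2, TF1, TF2.
Co-parents of GeneC (other parents of its children):
  Prot2 has no other parent.
  TF1 has no other parent.
  Ligand's other parents are Prot2, TF1, TF3.
  TF2 also has parents TF1, TF3.
Union: {} ∪ {Ligand, Prot2, TF1, TF2} ∪ {Prot2, TF1, TF3} = {Ligand, Prot2, TF1, TF2, TF3}.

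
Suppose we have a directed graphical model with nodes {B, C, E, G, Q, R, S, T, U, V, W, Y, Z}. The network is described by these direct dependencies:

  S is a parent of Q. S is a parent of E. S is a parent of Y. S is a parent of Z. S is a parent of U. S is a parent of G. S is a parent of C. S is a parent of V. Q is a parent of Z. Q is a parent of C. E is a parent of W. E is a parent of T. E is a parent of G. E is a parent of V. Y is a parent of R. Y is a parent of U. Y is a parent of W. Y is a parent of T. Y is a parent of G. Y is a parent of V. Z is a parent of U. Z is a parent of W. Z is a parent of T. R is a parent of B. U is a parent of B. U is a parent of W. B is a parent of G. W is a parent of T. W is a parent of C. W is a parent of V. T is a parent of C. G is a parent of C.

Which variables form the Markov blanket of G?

Recall MB(v) = parents ∪ children ∪ spouses, where spouses are the other parents of v's children.
Parents of G: B, E, S, Y.
G has child C.
Parents of each child, excluding G:
  parents(C) \ {G} = {Q, S, T, W}.
MB(G) = {B, C, E, Q, S, T, W, Y}.

{B, C, E, Q, S, T, W, Y}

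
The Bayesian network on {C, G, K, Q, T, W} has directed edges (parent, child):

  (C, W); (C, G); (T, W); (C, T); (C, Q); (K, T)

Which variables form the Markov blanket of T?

Parents of T: C, K.
Ch(T) = {W}.
For each child, the remaining parents (spouses of T):
  W's other parent is C.
MB(T) = {C, K, W}.

{C, K, W}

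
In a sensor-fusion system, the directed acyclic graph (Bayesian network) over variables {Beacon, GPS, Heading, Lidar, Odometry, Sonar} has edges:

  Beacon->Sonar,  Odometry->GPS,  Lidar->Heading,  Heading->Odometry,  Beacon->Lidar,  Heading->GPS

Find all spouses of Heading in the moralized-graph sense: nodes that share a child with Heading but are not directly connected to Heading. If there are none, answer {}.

{}

Children of Heading: GPS, Odometry.
  Odometry has no other parent.
  GPS also has parent Odometry.
Excluding nodes already adjacent to Heading (GPS, Lidar, Odometry), the co-parent-only contribution is {}.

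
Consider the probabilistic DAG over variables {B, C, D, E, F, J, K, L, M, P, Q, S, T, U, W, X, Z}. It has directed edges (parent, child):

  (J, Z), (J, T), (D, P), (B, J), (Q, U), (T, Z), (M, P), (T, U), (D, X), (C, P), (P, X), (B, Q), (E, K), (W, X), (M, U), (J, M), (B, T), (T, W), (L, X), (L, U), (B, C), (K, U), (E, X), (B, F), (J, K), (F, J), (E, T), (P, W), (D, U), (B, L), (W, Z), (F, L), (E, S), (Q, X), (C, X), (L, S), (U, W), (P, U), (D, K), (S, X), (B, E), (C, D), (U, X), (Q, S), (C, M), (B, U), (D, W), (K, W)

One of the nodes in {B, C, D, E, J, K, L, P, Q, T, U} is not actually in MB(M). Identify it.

M's parents: C, J.
M's children: P, U.
Other parents of M's children:
  P: C, D
  U: B, D, K, L, P, Q, T
MB(M) = {B, C, D, J, K, L, P, Q, T, U}.
E is neither a parent, child, nor co-parent of M, so it does not belong.

E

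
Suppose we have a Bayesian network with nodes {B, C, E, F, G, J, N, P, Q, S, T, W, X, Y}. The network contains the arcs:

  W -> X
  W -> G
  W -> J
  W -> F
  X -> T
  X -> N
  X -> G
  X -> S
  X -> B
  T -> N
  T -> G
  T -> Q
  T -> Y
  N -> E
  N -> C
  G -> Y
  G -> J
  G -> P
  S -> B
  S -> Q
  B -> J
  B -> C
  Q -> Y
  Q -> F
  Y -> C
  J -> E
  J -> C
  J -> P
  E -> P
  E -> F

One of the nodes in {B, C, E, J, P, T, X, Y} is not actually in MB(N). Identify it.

Pa(N) = {T, X}.
Ch(N) = {C, E}.
Parents of each child, excluding N:
  E: J
  C: B, J, Y
MB(N) = {B, C, E, J, T, X, Y}.
P is neither a parent, child, nor co-parent of N, so it does not belong.

P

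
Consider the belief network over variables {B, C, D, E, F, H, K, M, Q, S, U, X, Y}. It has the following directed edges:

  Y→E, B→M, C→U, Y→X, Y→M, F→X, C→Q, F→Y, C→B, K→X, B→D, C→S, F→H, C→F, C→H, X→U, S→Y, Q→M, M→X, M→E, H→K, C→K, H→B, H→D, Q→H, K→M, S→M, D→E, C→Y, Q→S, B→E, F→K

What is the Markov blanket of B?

The Markov blanket of a node is its parents, its children, and the other parents of its children.
B has parents C, H.
Ch(B) = {D, E, M}.
Parents of each child, excluding B:
  D: H
  M: K, Q, S, Y
  E: D, M, Y
Union: {C, H} ∪ {D, E, M} ∪ {D, H, K, M, Q, S, Y} = {C, D, E, H, K, M, Q, S, Y}.

{C, D, E, H, K, M, Q, S, Y}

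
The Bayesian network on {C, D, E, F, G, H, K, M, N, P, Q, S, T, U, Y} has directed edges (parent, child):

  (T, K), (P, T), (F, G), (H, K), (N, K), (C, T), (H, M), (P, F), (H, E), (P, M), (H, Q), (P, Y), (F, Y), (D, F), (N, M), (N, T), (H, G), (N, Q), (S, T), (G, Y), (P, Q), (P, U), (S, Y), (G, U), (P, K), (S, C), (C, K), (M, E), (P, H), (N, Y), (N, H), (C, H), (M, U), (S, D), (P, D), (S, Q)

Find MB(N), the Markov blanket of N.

{C, F, G, H, K, M, P, Q, S, T, Y}

N has no parents.
Ch(N) = {H, K, M, Q, T, Y}.
Other parents of N's children:
  parents(H) \ {N} = {C, P}.
  T also has parents C, P, S.
  Q also has parents H, P, S.
  K's other parents are C, H, P, T.
  M's other parents are H, P.
  Y also has parents F, G, P, S.
Taking the union gives {C, F, G, H, K, M, P, Q, S, T, Y}.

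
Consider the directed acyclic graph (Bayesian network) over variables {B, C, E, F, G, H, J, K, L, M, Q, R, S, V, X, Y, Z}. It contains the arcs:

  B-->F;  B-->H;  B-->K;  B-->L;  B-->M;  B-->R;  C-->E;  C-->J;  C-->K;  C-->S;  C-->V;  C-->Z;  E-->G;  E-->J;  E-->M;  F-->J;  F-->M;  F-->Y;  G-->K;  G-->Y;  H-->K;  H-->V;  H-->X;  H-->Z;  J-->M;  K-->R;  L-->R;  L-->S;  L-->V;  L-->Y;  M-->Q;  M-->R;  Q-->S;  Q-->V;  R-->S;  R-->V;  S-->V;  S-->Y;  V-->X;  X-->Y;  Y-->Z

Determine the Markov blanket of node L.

{B, C, F, G, H, K, M, Q, R, S, V, X, Y}

Recall MB(v) = parents ∪ children ∪ spouses, where spouses are the other parents of v's children.
Pa(L) = {B}.
Ch(L) = {R, S, V, Y}.
Other parents of L's children:
  R also has parents B, K, M.
  parents(S) \ {L} = {C, Q, R}.
  parents(V) \ {L} = {C, H, Q, R, S}.
  Y also has parents F, G, S, X.
Taking the union gives {B, C, F, G, H, K, M, Q, R, S, V, X, Y}.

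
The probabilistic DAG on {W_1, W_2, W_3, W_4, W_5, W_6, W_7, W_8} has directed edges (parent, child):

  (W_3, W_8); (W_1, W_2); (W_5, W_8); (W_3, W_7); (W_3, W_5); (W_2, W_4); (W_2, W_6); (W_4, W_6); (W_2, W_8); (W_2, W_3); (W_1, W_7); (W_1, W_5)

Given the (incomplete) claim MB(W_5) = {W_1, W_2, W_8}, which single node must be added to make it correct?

Recall MB(v) = parents ∪ children ∪ spouses, where spouses are the other parents of v's children.
W_5's children: W_8.
Parents of W_5: W_1, W_3.
Parents of each child, excluding W_5:
  W_8 also has parents W_2, W_3.
MB(W_5) = {W_1, W_2, W_3, W_8}.
Comparing with the claimed set, W_3 is missing.

W_3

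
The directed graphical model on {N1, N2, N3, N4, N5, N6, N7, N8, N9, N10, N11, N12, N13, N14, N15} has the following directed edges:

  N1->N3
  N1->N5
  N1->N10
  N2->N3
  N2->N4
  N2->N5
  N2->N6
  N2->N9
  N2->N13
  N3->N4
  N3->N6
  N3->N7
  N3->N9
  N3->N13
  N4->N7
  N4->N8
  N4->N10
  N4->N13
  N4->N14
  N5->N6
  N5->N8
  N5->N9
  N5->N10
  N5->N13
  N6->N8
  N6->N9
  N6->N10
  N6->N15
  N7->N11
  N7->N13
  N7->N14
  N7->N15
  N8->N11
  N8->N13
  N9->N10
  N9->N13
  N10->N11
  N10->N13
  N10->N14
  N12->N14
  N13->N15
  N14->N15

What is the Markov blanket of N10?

{N1, N2, N3, N4, N5, N6, N7, N8, N9, N11, N12, N13, N14}

N10 has parents N1, N4, N5, N6, N9.
Ch(N10) = {N11, N13, N14}.
Co-parents of N10 (other parents of its children):
  N11: N7, N8
  N13: N2, N3, N4, N5, N7, N8, N9
  N14: N4, N7, N12
So the Markov blanket of N10 is {N1, N2, N3, N4, N5, N6, N7, N8, N9, N11, N12, N13, N14}.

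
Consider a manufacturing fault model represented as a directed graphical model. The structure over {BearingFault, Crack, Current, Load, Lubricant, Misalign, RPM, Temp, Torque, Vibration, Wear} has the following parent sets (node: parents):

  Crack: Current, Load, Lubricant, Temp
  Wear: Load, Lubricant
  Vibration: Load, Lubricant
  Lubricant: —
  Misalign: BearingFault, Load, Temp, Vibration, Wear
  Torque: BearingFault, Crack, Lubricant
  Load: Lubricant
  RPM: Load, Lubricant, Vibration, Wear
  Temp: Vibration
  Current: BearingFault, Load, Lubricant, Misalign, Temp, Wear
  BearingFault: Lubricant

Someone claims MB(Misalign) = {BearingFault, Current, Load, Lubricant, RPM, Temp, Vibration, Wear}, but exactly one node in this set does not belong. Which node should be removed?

RPM

Recall MB(v) = parents ∪ children ∪ spouses, where spouses are the other parents of v's children.
Parents of Misalign: BearingFault, Load, Temp, Vibration, Wear.
Ch(Misalign) = {Current}.
Parents of each child, excluding Misalign:
  parents(Current) \ {Misalign} = {BearingFault, Load, Lubricant, Temp, Wear}.
MB(Misalign) = {BearingFault, Current, Load, Lubricant, Temp, Vibration, Wear}.
RPM is neither a parent, child, nor co-parent of Misalign, so it does not belong.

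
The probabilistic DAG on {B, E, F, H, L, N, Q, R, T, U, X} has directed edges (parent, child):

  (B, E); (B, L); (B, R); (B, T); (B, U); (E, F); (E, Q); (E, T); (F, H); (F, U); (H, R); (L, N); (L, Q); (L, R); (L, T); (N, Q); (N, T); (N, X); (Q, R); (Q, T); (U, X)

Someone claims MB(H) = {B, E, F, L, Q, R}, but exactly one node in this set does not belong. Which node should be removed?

E

Recall MB(v) = parents ∪ children ∪ spouses, where spouses are the other parents of v's children.
Children of H: R.
Parents of H: F.
Other parents of H's children:
  R's other parents are B, L, Q.
MB(H) = {B, F, L, Q, R}.
E is neither a parent, child, nor co-parent of H, so it does not belong.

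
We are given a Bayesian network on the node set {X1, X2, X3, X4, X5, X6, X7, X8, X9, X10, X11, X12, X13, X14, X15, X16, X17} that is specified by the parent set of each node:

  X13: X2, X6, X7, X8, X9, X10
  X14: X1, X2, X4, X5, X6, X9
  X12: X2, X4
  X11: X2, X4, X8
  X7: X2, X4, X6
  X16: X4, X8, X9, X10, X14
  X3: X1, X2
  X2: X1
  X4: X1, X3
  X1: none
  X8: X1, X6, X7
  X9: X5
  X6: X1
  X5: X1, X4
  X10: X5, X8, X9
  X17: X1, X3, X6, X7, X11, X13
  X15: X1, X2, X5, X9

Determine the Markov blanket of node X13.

{X1, X2, X3, X6, X7, X8, X9, X10, X11, X17}

Parents of X13: X2, X6, X7, X8, X9, X10.
X13 has child X17.
Other parents of X13's children:
  parents(X17) \ {X13} = {X1, X3, X6, X7, X11}.
Taking the union gives {X1, X2, X3, X6, X7, X8, X9, X10, X11, X17}.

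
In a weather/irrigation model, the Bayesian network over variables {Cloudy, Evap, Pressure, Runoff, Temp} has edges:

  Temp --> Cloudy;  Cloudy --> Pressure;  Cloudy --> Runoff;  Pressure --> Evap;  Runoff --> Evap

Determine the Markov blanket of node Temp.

Temp's parents: none.
Ch(Temp) = {Cloudy}.
Parents of each child, excluding Temp:
  Cloudy: —
So the Markov blanket of Temp is {Cloudy}.

{Cloudy}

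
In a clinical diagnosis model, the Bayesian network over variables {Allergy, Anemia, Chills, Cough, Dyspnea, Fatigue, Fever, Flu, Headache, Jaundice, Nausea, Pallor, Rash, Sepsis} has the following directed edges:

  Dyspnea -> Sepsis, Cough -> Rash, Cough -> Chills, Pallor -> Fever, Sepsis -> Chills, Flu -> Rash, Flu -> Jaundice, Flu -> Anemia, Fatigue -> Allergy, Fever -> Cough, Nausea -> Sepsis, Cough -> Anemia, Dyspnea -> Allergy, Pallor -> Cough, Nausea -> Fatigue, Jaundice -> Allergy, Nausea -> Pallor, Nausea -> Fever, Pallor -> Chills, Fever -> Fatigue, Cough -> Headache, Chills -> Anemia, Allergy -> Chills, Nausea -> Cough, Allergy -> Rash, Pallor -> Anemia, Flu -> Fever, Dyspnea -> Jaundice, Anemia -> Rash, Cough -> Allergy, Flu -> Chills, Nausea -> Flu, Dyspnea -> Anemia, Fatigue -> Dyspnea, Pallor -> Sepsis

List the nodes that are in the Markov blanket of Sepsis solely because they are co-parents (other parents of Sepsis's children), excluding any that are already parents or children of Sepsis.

{Allergy, Cough, Flu}

Children of Sepsis: Chills.
  parents(Chills) \ {Sepsis} = {Allergy, Cough, Flu, Pallor}.
Excluding nodes already adjacent to Sepsis (Chills, Dyspnea, Nausea, Pallor), the co-parent-only contribution is {Allergy, Cough, Flu}.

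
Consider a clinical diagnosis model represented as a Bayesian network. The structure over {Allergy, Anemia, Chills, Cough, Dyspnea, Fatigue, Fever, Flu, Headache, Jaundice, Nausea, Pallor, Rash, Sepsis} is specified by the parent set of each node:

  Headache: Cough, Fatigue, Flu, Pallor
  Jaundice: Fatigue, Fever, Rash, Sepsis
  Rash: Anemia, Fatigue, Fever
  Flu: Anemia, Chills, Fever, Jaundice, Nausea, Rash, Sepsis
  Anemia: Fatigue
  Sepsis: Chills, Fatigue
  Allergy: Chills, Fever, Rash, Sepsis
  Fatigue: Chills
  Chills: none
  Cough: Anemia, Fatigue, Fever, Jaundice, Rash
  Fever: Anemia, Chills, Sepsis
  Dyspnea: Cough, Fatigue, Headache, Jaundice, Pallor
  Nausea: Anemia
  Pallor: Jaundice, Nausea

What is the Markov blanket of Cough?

{Anemia, Dyspnea, Fatigue, Fever, Flu, Headache, Jaundice, Pallor, Rash}

A node's Markov blanket = Pa ∪ Ch ∪ (parents of Ch other than the node itself).
Cough has parents Anemia, Fatigue, Fever, Jaundice, Rash.
Children of Cough: Dyspnea, Headache.
For each child, the remaining parents (spouses of Cough):
  parents(Headache) \ {Cough} = {Fatigue, Flu, Pallor}.
  Dyspnea also has parents Fatigue, Headache, Jaundice, Pallor.
So the Markov blanket of Cough is {Anemia, Dyspnea, Fatigue, Fever, Flu, Headache, Jaundice, Pallor, Rash}.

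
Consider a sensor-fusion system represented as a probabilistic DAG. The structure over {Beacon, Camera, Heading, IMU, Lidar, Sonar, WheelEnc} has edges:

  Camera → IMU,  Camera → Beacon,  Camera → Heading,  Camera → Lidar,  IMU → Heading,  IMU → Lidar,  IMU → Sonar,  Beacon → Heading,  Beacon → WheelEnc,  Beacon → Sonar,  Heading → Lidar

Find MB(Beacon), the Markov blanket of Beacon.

{Camera, Heading, IMU, Sonar, WheelEnc}

Beacon has children Heading, Sonar, WheelEnc.
Beacon has parent Camera.
Parents of each child, excluding Beacon:
  Heading's other parents are Camera, IMU.
  WheelEnc has no other parent.
  Sonar's other parent is IMU.
So the Markov blanket of Beacon is {Camera, Heading, IMU, Sonar, WheelEnc}.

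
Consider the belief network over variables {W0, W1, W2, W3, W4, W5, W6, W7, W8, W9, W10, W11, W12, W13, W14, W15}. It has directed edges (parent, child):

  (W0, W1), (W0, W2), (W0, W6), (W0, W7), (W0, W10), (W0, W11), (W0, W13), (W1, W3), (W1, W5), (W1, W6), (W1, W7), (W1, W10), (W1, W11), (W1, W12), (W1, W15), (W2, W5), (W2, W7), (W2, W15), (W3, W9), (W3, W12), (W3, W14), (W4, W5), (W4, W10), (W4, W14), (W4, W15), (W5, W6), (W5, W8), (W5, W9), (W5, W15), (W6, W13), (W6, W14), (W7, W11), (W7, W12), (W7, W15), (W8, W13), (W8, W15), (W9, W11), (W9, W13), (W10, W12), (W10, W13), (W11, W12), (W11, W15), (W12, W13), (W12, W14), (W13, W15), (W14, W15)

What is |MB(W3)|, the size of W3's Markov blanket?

Recall MB(v) = parents ∪ children ∪ spouses, where spouses are the other parents of v's children.
Pa(W3) = {W1}.
W3 has children W9, W12, W14.
Parents of each child, excluding W3:
  W9: W5
  W12: W1, W7, W10, W11
  W14: W4, W6, W12
MB(W3) = {W1, W4, W5, W6, W7, W9, W10, W11, W12, W14}, which has 10 nodes.

10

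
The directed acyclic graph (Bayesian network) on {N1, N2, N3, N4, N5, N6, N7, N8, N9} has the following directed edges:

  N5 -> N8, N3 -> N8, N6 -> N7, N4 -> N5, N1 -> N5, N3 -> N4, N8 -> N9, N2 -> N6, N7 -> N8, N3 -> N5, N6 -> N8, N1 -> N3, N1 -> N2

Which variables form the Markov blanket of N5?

{N1, N3, N4, N6, N7, N8}

Pa(N5) = {N1, N3, N4}.
Children of N5: N8.
Co-parents of N5 (other parents of its children):
  N8: N3, N6, N7
So the Markov blanket of N5 is {N1, N3, N4, N6, N7, N8}.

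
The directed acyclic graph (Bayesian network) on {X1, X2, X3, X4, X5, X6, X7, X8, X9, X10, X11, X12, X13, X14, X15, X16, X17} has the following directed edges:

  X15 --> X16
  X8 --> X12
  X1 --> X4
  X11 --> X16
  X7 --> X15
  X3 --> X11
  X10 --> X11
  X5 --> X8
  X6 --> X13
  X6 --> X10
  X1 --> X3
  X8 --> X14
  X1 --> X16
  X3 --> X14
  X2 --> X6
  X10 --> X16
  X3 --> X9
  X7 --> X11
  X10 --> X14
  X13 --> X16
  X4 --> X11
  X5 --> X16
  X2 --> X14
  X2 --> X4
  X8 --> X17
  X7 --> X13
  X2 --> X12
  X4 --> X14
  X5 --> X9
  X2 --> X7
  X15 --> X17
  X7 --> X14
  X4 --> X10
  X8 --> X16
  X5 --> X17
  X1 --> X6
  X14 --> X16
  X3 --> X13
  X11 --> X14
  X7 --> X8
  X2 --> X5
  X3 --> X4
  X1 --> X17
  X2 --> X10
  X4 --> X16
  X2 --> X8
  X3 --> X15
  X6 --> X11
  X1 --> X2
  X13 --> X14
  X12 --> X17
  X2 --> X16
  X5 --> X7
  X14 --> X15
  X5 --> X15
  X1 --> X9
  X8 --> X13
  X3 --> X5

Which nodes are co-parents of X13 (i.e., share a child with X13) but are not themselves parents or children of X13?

{X1, X2, X4, X5, X10, X11, X15}

Children of X13: X14, X16.
  parents(X14) \ {X13} = {X2, X3, X4, X7, X8, X10, X11}.
  parents(X16) \ {X13} = {X1, X2, X4, X5, X8, X10, X11, X14, X15}.
Excluding nodes already adjacent to X13 (X3, X6, X7, X8, X14, X16), the co-parent-only contribution is {X1, X2, X4, X5, X10, X11, X15}.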